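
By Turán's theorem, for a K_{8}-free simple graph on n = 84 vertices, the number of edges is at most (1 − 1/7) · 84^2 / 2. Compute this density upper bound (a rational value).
Turán density bound = (6/7) · 84^2/2 = 3024

Turán's theorem: ex(n, K_{r+1}) is achieved by the complete r-partite Turán graph T(n, r) with parts as balanced as possible, and is at most (1 − 1/r) · n^2/2. For r = 7, n = 84: the density bound is (6/7) · 7056/2 = 3024. Since 7 ∣ 84, the Turán graph T(84, 7) has parts of equal size 12, and its edge count e(T(84, 7)) = 3024 attains the density bound exactly.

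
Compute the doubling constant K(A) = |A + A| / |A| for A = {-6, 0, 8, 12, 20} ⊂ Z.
K = |A + A| / |A| = 14/5

Enumerate A + A = {a + b : a, b ∈ A}. With |A| = 5, there are |A|^2 = 25 ordered sum pairs; collecting distinct values, A + A = {-12, -6, 0, 2, 6, 8, 12, 14, 16, 20, 24, 28, 32, 40}, so |A + A| = 14. Thus K = 14/5. For comparison, the minimum possible |A + A| over all 5-element sets is 2·5 − 1 = 9 (so min K = 9/5), attained only by arithmetic progressions.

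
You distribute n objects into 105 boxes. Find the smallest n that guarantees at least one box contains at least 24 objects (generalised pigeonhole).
n = (24 − 1)·105 + 1 = 2416

By the generalised pigeonhole principle, to guarantee some box contains ≥ r objects we need more than (r − 1) · k objects total. Threshold: n = (r − 1) · k + 1. With r = 24 and k = 105: n = 23 · 105 + 1 = 2415 + 1 = 2416. For n = 2415 = 23 · 105, we can put exactly 23 objects in every box, avoiding 24 in any single one — so 2416 is tight.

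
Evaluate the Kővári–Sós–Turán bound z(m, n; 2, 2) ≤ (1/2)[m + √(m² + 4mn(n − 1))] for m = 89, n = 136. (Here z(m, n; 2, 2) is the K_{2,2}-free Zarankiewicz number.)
z(89, 136; 2, 2) ≤ (1/2)[89 + √(89² + 4·89·136·135)] = (1/2)[89 + √6544081] = 1323.5701

Kővári–Sós–Turán: let r_1, ..., r_89 be the row sums and z = Σ r_i the total number of 1s. Each pair of columns can share at most one row with both entries 1 (else a 2×2 all-ones block appears), so Σ_i C(r_i, 2) ≤ C(136, 2) = 9180. By convexity Σ_i C(r_i, 2) ≥ 89·C(z/89, 2) = z(z − 89)/(2·89), giving z² − 89z − 89·136·135 ≤ 0 and hence z ≤ (1/2)[89 + √(7921 + 4·1634040)] = (1/2)[89 + √6544081] ≈ (1/2)(89 + 2558.1401) = 1323.5701.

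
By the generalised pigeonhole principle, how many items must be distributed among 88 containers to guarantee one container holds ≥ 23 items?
n = (23 − 1)·88 + 1 = 1937

By the generalised pigeonhole principle, to guarantee some box contains ≥ r objects we need more than (r − 1) · k objects total. Threshold: n = (r − 1) · k + 1. With r = 23 and k = 88: n = 22 · 88 + 1 = 1936 + 1 = 1937. For n = 1936 = 22 · 88, we can put exactly 22 objects in every box, avoiding 23 in any single one — so 1937 is tight.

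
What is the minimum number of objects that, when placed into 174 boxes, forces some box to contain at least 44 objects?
n = (44 − 1)·174 + 1 = 7483

By the generalised pigeonhole principle, to guarantee some box contains ≥ r objects we need more than (r − 1) · k objects total. Threshold: n = (r − 1) · k + 1. With r = 44 and k = 174: n = 43 · 174 + 1 = 7482 + 1 = 7483. For n = 7482 = 43 · 174, we can put exactly 43 objects in every box, avoiding 44 in any single one — so 7483 is tight.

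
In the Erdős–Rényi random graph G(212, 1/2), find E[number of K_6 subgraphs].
E[# K_6] = C(212, 6) · (1/2)^C(6, 2) = 117404591304 / 2^15 = 14675573913/4096 ≈ 3582903.787354

For each 6-subset S of vertices (there are C(212, 6) = 117404591304 such S), let X_S = 1 if S induces a K_6 (all C(6, 2) = 15 edges present). Then P(X_S = 1) = (1/2)^15 = 1/32768. By linearity of expectation, E[# K_6] = C(212, 6) · (1/2)^15 = 117404591304 / 32768 = 14675573913/4096 ≈ 3582903.787354.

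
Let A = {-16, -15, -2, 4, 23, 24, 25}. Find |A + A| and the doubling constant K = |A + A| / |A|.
K = |A + A| / |A| = 24/7

Enumerate A + A = {a + b : a, b ∈ A}. With |A| = 7, there are |A|^2 = 49 ordered sum pairs; collecting distinct values, A + A = {-32, -31, -30, -18, -17, -12, -11, -4, 2, 7, 8, 9, 10, 21, 22, 23, 27, 28, 29, 46, 47, 48, 49, 50}, so |A + A| = 24. Thus K = 24/7. For comparison, the minimum possible |A + A| over all 7-element sets is 2·7 − 1 = 13 (so min K = 13/7), attained only by arithmetic progressions.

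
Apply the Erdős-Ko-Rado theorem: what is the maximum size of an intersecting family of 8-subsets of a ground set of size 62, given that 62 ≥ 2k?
max |F| = C(61, 7) = 436270780

Erdős-Ko-Rado (1961): when n ≥ 2k, max |F| = C(n−1, k−1). The bound is attained by the star {A : i ∈ A} for any fixed i ∈ [n]. Here C(62−1, 8−1) = C(61, 7) = 436270780.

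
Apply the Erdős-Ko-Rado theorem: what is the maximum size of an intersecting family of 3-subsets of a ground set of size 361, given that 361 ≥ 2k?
max |F| = C(360, 2) = 64620

The Erdős-Ko-Rado theorem states: for n ≥ 2k, an intersecting family of k-subsets of an n-element set has size at most C(n − 1, k − 1), with equality for 'star' families {A ⊆ [n] : |A| = k, i ∈ A} (fix an element i). For n = 361, k = 3: C(360, 2) = 64620.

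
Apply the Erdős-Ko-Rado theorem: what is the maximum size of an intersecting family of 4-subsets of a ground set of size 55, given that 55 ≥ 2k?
max |F| = C(54, 3) = 24804

The Erdős-Ko-Rado theorem states: for n ≥ 2k, an intersecting family of k-subsets of an n-element set has size at most C(n − 1, k − 1), with equality for 'star' families {A ⊆ [n] : |A| = k, i ∈ A} (fix an element i). For n = 55, k = 4: C(54, 3) = 24804.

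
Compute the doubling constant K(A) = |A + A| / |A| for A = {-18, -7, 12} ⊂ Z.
K = |A + A| / |A| = 6/3 = 2

Enumerate A + A = {a + b : a, b ∈ A}. With |A| = 3, there are |A|^2 = 9 ordered sum pairs; collecting distinct values, A + A = {-36, -25, -14, -6, 5, 24}, so |A + A| = 6. Thus K = 6/3 = 2. For comparison, the minimum possible |A + A| over all 3-element sets is 2·3 − 1 = 5 (so min K = 5/3), attained only by arithmetic progressions.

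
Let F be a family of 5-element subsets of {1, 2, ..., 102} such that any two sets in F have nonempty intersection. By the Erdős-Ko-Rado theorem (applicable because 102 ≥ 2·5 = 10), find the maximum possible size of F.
max |F| = C(101, 4) = 4082925

The Erdős-Ko-Rado theorem states: for n ≥ 2k, an intersecting family of k-subsets of an n-element set has size at most C(n − 1, k − 1), with equality for 'star' families {A ⊆ [n] : |A| = k, i ∈ A} (fix an element i). For n = 102, k = 5: C(101, 4) = 4082925.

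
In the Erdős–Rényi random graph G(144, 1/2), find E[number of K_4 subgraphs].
E[# K_4] = C(144, 4) · (1/2)^C(4, 2) = 17178876 / 2^6 = 4294719/16 = 268419.9375

For each 4-subset S of vertices (there are C(144, 4) = 17178876 such S), let X_S = 1 if S induces a K_4 (all C(4, 2) = 6 edges present). Then P(X_S = 1) = (1/2)^6 = 1/64. By linearity of expectation, E[# K_4] = C(144, 4) · (1/2)^6 = 17178876 / 64 = 4294719/16 = 268419.9375.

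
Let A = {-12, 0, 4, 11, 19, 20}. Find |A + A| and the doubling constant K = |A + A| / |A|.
K = |A + A| / |A| = 20/6 = 10/3

Enumerate A + A = {a + b : a, b ∈ A}. With |A| = 6, there are |A|^2 = 36 ordered sum pairs; collecting distinct values, A + A = {-24, -12, -8, -1, 0, 4, 7, 8, 11, 15, 19, 20, 22, 23, 24, 30, 31, 38, 39, 40}, so |A + A| = 20. Thus K = 20/6 = 10/3. For comparison, the minimum possible |A + A| over all 6-element sets is 2·6 − 1 = 11 (so min K = 11/6), attained only by arithmetic progressions.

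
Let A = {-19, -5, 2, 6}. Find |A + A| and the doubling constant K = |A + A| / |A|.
K = |A + A| / |A| = 10/4 = 5/2

Enumerate A + A = {a + b : a, b ∈ A}. With |A| = 4, there are |A|^2 = 16 ordered sum pairs; collecting distinct values, A + A = {-38, -24, -17, -13, -10, -3, 1, 4, 8, 12}, so |A + A| = 10. Thus K = 10/4 = 5/2. For comparison, the minimum possible |A + A| over all 4-element sets is 2·4 − 1 = 7 (so min K = 7/4), attained only by arithmetic progressions.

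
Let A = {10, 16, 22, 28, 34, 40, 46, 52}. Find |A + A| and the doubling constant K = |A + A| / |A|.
K = |A + A| / |A| = 15/8

Enumerate A + A = {a + b : a, b ∈ A}. With |A| = 8, there are |A|^2 = 64 ordered sum pairs; collecting distinct values, A + A = {20, 26, 32, 38, 44, 50, 56, 62, 68, 74, 80, 86, 92, 98, 104}, so |A + A| = 15. Thus K = 15/8. Here |A + A| = 2|A| − 1 = 15, the minimum possible — so K = 15/8 is minimal, which holds iff A is an arithmetic progression.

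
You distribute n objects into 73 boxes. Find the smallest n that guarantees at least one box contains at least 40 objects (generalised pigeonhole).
n = (40 − 1)·73 + 1 = 2848

By the generalised pigeonhole principle, to guarantee some box contains ≥ r objects we need more than (r − 1) · k objects total. Threshold: n = (r − 1) · k + 1. With r = 40 and k = 73: n = 39 · 73 + 1 = 2847 + 1 = 2848. For n = 2847 = 39 · 73, we can put exactly 39 objects in every box, avoiding 40 in any single one — so 2848 is tight.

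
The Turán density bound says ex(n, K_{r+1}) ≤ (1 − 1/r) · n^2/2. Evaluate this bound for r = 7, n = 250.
Turán density bound = (6/7) · 250^2/2 = 187500/7 ≈ 26785.7143

Turán's theorem: ex(n, K_{r+1}) is achieved by the complete r-partite Turán graph T(n, r) with parts as balanced as possible, and is at most (1 − 1/r) · n^2/2. For r = 7, n = 250: the density bound is (6/7) · 62500/2 = 187500/7 ≈ 26785.7143. The integer-valued extremum is e(T(250, 7)) = 26785, which is strictly less than the density bound 187500/7 since 7 ∤ 250 (the parts of T(250, 7) cannot all be equal).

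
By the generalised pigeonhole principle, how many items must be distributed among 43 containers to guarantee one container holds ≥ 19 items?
n = (19 − 1)·43 + 1 = 775

By the generalised pigeonhole principle, to guarantee some box contains ≥ r objects we need more than (r − 1) · k objects total. Threshold: n = (r − 1) · k + 1. With r = 19 and k = 43: n = 18 · 43 + 1 = 774 + 1 = 775. For n = 774 = 18 · 43, we can put exactly 18 objects in every box, avoiding 19 in any single one — so 775 is tight.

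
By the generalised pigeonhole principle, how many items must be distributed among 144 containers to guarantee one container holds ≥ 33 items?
n = (33 − 1)·144 + 1 = 4609

By the generalised pigeonhole principle, to guarantee some box contains ≥ r objects we need more than (r − 1) · k objects total. Threshold: n = (r − 1) · k + 1. With r = 33 and k = 144: n = 32 · 144 + 1 = 4608 + 1 = 4609. For n = 4608 = 32 · 144, we can put exactly 32 objects in every box, avoiding 33 in any single one — so 4609 is tight.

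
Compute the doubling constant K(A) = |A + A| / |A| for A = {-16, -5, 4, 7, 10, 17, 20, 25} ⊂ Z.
K = |A + A| / |A| = 32/8 = 4

Enumerate A + A = {a + b : a, b ∈ A}. With |A| = 8, there are |A|^2 = 64 ordered sum pairs; collecting distinct values, A + A = {-32, -21, -12, -10, -9, -6, -1, 1, 2, 4, 5, 8, 9, 11, 12, 14, 15, 17, 20, 21, 24, 27, 29, 30, 32, 34, 35, 37, 40, 42, 45, 50}, so |A + A| = 32. Thus K = 32/8 = 4. For comparison, the minimum possible |A + A| over all 8-element sets is 2·8 − 1 = 15 (so min K = 15/8), attained only by arithmetic progressions.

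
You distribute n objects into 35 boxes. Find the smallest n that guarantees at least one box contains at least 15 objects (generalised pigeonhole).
n = (15 − 1)·35 + 1 = 491

By the generalised pigeonhole principle, to guarantee some box contains ≥ r objects we need more than (r − 1) · k objects total. Threshold: n = (r − 1) · k + 1. With r = 15 and k = 35: n = 14 · 35 + 1 = 490 + 1 = 491. For n = 490 = 14 · 35, we can put exactly 14 objects in every box, avoiding 15 in any single one — so 491 is tight.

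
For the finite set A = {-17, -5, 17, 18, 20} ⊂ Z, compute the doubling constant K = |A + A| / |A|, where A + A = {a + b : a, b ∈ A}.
K = |A + A| / |A| = 15/5 = 3

Enumerate A + A = {a + b : a, b ∈ A}. With |A| = 5, there are |A|^2 = 25 ordered sum pairs; collecting distinct values, A + A = {-34, -22, -10, 0, 1, 3, 12, 13, 15, 34, 35, 36, 37, 38, 40}, so |A + A| = 15. Thus K = 15/5 = 3. For comparison, the minimum possible |A + A| over all 5-element sets is 2·5 − 1 = 9 (so min K = 9/5), attained only by arithmetic progressions.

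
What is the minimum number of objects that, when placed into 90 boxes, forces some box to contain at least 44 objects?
n = (44 − 1)·90 + 1 = 3871

By the generalised pigeonhole principle, to guarantee some box contains ≥ r objects we need more than (r − 1) · k objects total. Threshold: n = (r − 1) · k + 1. With r = 44 and k = 90: n = 43 · 90 + 1 = 3870 + 1 = 3871. For n = 3870 = 43 · 90, we can put exactly 43 objects in every box, avoiding 44 in any single one — so 3871 is tight.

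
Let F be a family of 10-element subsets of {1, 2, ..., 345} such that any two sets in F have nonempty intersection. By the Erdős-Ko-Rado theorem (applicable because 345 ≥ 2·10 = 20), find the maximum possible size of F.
max |F| = C(344, 9) = 167276336534875568

Erdős-Ko-Rado (1961): when n ≥ 2k, max |F| = C(n−1, k−1). The bound is attained by the star {A : i ∈ A} for any fixed i ∈ [n]. Here C(345−1, 10−1) = C(344, 9) = 167276336534875568.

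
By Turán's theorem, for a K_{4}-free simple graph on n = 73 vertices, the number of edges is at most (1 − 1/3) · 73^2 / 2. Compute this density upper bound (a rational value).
Turán density bound = (2/3) · 73^2/2 = 5329/3 ≈ 1776.3333

Turán's theorem: ex(n, K_{r+1}) is achieved by the complete r-partite Turán graph T(n, r) with parts as balanced as possible, and is at most (1 − 1/r) · n^2/2. For r = 3, n = 73: the density bound is (2/3) · 5329/2 = 5329/3 ≈ 1776.3333. The integer-valued extremum is e(T(73, 3)) = 1776, which is strictly less than the density bound 5329/3 since 3 ∤ 73 (the parts of T(73, 3) cannot all be equal).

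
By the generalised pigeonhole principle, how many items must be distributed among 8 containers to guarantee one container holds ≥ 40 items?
n = (40 − 1)·8 + 1 = 313

By the generalised pigeonhole principle, to guarantee some box contains ≥ r objects we need more than (r − 1) · k objects total. Threshold: n = (r − 1) · k + 1. With r = 40 and k = 8: n = 39 · 8 + 1 = 312 + 1 = 313. For n = 312 = 39 · 8, we can put exactly 39 objects in every box, avoiding 40 in any single one — so 313 is tight.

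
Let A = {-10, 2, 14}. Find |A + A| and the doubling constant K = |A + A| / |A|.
K = |A + A| / |A| = 5/3

Enumerate A + A = {a + b : a, b ∈ A}. With |A| = 3, there are |A|^2 = 9 ordered sum pairs; collecting distinct values, A + A = {-20, -8, 4, 16, 28}, so |A + A| = 5. Thus K = 5/3. Here |A + A| = 2|A| − 1 = 5, the minimum possible — so K = 5/3 is minimal, which holds iff A is an arithmetic progression.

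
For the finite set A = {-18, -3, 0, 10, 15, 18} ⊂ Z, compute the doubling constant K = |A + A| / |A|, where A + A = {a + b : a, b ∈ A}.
K = |A + A| / |A| = 18/6 = 3

Enumerate A + A = {a + b : a, b ∈ A}. With |A| = 6, there are |A|^2 = 36 ordered sum pairs; collecting distinct values, A + A = {-36, -21, -18, -8, -6, -3, 0, 7, 10, 12, 15, 18, 20, 25, 28, 30, 33, 36}, so |A + A| = 18. Thus K = 18/6 = 3. For comparison, the minimum possible |A + A| over all 6-element sets is 2·6 − 1 = 11 (so min K = 11/6), attained only by arithmetic progressions.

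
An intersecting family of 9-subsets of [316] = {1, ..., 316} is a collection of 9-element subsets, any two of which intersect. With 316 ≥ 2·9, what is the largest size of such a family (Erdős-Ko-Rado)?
max |F| = C(315, 8) = 2198112362380935

The Erdős-Ko-Rado theorem states: for n ≥ 2k, an intersecting family of k-subsets of an n-element set has size at most C(n − 1, k − 1), with equality for 'star' families {A ⊆ [n] : |A| = k, i ∈ A} (fix an element i). For n = 316, k = 9: C(315, 8) = 2198112362380935.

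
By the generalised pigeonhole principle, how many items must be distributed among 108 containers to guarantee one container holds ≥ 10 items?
n = (10 − 1)·108 + 1 = 973

By the generalised pigeonhole principle, to guarantee some box contains ≥ r objects we need more than (r − 1) · k objects total. Threshold: n = (r − 1) · k + 1. With r = 10 and k = 108: n = 9 · 108 + 1 = 972 + 1 = 973. For n = 972 = 9 · 108, we can put exactly 9 objects in every box, avoiding 10 in any single one — so 973 is tight.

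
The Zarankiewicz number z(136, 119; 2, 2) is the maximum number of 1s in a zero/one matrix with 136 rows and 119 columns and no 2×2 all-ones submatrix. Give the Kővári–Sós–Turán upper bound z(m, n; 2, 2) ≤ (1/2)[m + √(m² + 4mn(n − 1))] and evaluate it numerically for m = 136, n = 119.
z(136, 119; 2, 2) ≤ (1/2)[136 + √(136² + 4·136·119·118)] = (1/2)[136 + √7657344] = 1451.5953

Kővári–Sós–Turán: let r_1, ..., r_136 be the row sums and z = Σ r_i the total number of 1s. Each pair of columns can share at most one row with both entries 1 (else a 2×2 all-ones block appears), so Σ_i C(r_i, 2) ≤ C(119, 2) = 7021. By convexity Σ_i C(r_i, 2) ≥ 136·C(z/136, 2) = z(z − 136)/(2·136), giving z² − 136z − 136·119·118 ≤ 0 and hence z ≤ (1/2)[136 + √(18496 + 4·1909712)] = (1/2)[136 + √7657344] ≈ (1/2)(136 + 2767.1906) = 1451.5953.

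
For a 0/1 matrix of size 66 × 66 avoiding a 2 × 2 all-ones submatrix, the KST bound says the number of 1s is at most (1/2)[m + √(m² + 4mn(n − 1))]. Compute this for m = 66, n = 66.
z(66, 66; 2, 2) ≤ (1/2)[66 + √(66² + 4·66·66·65)] = (1/2)[66 + √1136916] = 566.1313

Kővári–Sós–Turán: let r_1, ..., r_66 be the row sums and z = Σ r_i the total number of 1s. Each pair of columns can share at most one row with both entries 1 (else a 2×2 all-ones block appears), so Σ_i C(r_i, 2) ≤ C(66, 2) = 2145. By convexity Σ_i C(r_i, 2) ≥ 66·C(z/66, 2) = z(z − 66)/(2·66), giving z² − 66z − 66·66·65 ≤ 0 and hence z ≤ (1/2)[66 + √(4356 + 4·283140)] = (1/2)[66 + √1136916] ≈ (1/2)(66 + 1066.2626) = 566.1313.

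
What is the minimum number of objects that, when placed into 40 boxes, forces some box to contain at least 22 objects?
n = (22 − 1)·40 + 1 = 841

By the generalised pigeonhole principle, to guarantee some box contains ≥ r objects we need more than (r − 1) · k objects total. Threshold: n = (r − 1) · k + 1. With r = 22 and k = 40: n = 21 · 40 + 1 = 840 + 1 = 841. For n = 840 = 21 · 40, we can put exactly 21 objects in every box, avoiding 22 in any single one — so 841 is tight.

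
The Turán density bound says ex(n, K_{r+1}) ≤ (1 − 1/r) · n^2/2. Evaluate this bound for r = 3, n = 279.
Turán density bound = (2/3) · 279^2/2 = 25947

Turán's theorem: ex(n, K_{r+1}) is achieved by the complete r-partite Turán graph T(n, r) with parts as balanced as possible, and is at most (1 − 1/r) · n^2/2. For r = 3, n = 279: the density bound is (2/3) · 77841/2 = 25947. Since 3 ∣ 279, the Turán graph T(279, 3) has parts of equal size 93, and its edge count e(T(279, 3)) = 25947 attains the density bound exactly.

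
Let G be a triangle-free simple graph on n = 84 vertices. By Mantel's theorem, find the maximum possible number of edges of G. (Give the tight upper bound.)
ex(84, K_3) = ⌊84^2/4⌋ = 1764

Mantel (1907): a triangle-free graph on n vertices has at most ⌊n^2/4⌋ edges, with equality for the complete bipartite graph K_{⌊n/2⌋, ⌈n/2⌉}. For n = 84: ⌊84^2/4⌋ = ⌊7056/4⌋ = 1764. The extremal graph is K_{42, 42}, which has 42·42 = 1764 edges.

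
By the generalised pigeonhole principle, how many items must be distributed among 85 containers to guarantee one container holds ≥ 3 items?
n = (3 − 1)·85 + 1 = 171

By the generalised pigeonhole principle, to guarantee some box contains ≥ r objects we need more than (r − 1) · k objects total. Threshold: n = (r − 1) · k + 1. With r = 3 and k = 85: n = 2 · 85 + 1 = 170 + 1 = 171. For n = 170 = 2 · 85, we can put exactly 2 objects in every box, avoiding 3 in any single one — so 171 is tight.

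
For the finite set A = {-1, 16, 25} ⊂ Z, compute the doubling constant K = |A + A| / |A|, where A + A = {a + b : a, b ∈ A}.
K = |A + A| / |A| = 6/3 = 2

Enumerate A + A = {a + b : a, b ∈ A}. With |A| = 3, there are |A|^2 = 9 ordered sum pairs; collecting distinct values, A + A = {-2, 15, 24, 32, 41, 50}, so |A + A| = 6. Thus K = 6/3 = 2. For comparison, the minimum possible |A + A| over all 3-element sets is 2·3 − 1 = 5 (so min K = 5/3), attained only by arithmetic progressions.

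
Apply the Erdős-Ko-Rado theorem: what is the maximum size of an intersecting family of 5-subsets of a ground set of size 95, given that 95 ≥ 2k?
max |F| = C(94, 4) = 3049501

Erdős-Ko-Rado (1961): when n ≥ 2k, max |F| = C(n−1, k−1). The bound is attained by the star {A : i ∈ A} for any fixed i ∈ [n]. Here C(95−1, 5−1) = C(94, 4) = 3049501.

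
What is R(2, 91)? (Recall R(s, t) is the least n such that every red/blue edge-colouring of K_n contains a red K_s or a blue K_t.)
R(2, 91) = 91

R(2, k) = k for all k ≥ 2: in a 2-colouring of K_k, either some edge is red (a red K_2) or all edges are blue (a blue K_k). And K_{90} coloured all-blue has no blue K_91, so R(2, 91) > 90. Hence R(2, 91) = 91.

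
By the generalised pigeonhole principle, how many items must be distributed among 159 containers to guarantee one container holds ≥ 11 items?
n = (11 − 1)·159 + 1 = 1591

By the generalised pigeonhole principle, to guarantee some box contains ≥ r objects we need more than (r − 1) · k objects total. Threshold: n = (r − 1) · k + 1. With r = 11 and k = 159: n = 10 · 159 + 1 = 1590 + 1 = 1591. For n = 1590 = 10 · 159, we can put exactly 10 objects in every box, avoiding 11 in any single one — so 1591 is tight.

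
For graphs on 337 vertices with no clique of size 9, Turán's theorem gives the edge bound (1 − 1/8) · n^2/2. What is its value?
Turán density bound = (7/8) · 337^2/2 = 794983/16 ≈ 49686.4375

Turán's theorem: ex(n, K_{r+1}) is achieved by the complete r-partite Turán graph T(n, r) with parts as balanced as possible, and is at most (1 − 1/r) · n^2/2. For r = 8, n = 337: the density bound is (7/8) · 113569/2 = 794983/16 ≈ 49686.4375. The integer-valued extremum is e(T(337, 8)) = 49686, which is strictly less than the density bound 794983/16 since 8 ∤ 337 (the parts of T(337, 8) cannot all be equal).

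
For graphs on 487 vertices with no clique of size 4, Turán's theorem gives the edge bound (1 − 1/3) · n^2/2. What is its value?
Turán density bound = (2/3) · 487^2/2 = 237169/3 ≈ 79056.3333

Turán's theorem: ex(n, K_{r+1}) is achieved by the complete r-partite Turán graph T(n, r) with parts as balanced as possible, and is at most (1 − 1/r) · n^2/2. For r = 3, n = 487: the density bound is (2/3) · 237169/2 = 237169/3 ≈ 79056.3333. The integer-valued extremum is e(T(487, 3)) = 79056, which is strictly less than the density bound 237169/3 since 3 ∤ 487 (the parts of T(487, 3) cannot all be equal).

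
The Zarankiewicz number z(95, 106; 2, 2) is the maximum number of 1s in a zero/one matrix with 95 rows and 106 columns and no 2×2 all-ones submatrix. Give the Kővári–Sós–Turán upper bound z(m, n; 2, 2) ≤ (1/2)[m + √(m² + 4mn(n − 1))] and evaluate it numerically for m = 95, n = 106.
z(95, 106; 2, 2) ≤ (1/2)[95 + √(95² + 4·95·106·105)] = (1/2)[95 + √4238425] = 1076.8718

Kővári–Sós–Turán: let r_1, ..., r_95 be the row sums and z = Σ r_i the total number of 1s. Each pair of columns can share at most one row with both entries 1 (else a 2×2 all-ones block appears), so Σ_i C(r_i, 2) ≤ C(106, 2) = 5565. By convexity Σ_i C(r_i, 2) ≥ 95·C(z/95, 2) = z(z − 95)/(2·95), giving z² − 95z − 95·106·105 ≤ 0 and hence z ≤ (1/2)[95 + √(9025 + 4·1057350)] = (1/2)[95 + √4238425] ≈ (1/2)(95 + 2058.7435) = 1076.8718.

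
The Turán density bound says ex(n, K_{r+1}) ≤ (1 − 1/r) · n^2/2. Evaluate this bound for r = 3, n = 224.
Turán density bound = (2/3) · 224^2/2 = 50176/3 ≈ 16725.3333

Turán's theorem: ex(n, K_{r+1}) is achieved by the complete r-partite Turán graph T(n, r) with parts as balanced as possible, and is at most (1 − 1/r) · n^2/2. For r = 3, n = 224: the density bound is (2/3) · 50176/2 = 50176/3 ≈ 16725.3333. The integer-valued extremum is e(T(224, 3)) = 16725, which is strictly less than the density bound 50176/3 since 3 ∤ 224 (the parts of T(224, 3) cannot all be equal).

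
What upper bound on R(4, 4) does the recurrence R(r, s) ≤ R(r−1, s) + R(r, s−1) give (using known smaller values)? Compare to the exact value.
R(4, 4) ≤ R(3, 4) + R(4, 3) = 9 + 9 = 18; exact value R(4, 4) = 18.

The Erdős–Szekeres recurrence R(r, s) ≤ R(r−1, s) + R(r, s−1) applied to (r, s) = (4, 4) gives
  R(4, 4) ≤ R(3, 4) + R(4, 3) = 9 + 9 = 18.
(Recall R(2, k) = k and R is symmetric.) Here the recurrence bound is tight: a matching lower-bound construction on K_{17} shows R(4, 4) > 17, so R(4, 4) = 18 exactly.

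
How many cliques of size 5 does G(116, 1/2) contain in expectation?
E[# K_5] = C(116, 5) · (1/2)^C(5, 2) = 160389488 / 2^10 = 10024343/64 = 156630.359375

For each 5-subset S of vertices (there are C(116, 5) = 160389488 such S), let X_S = 1 if S induces a K_5 (all C(5, 2) = 10 edges present). Then P(X_S = 1) = (1/2)^10 = 1/1024. By linearity of expectation, E[# K_5] = C(116, 5) · (1/2)^10 = 160389488 / 1024 = 10024343/64 = 156630.359375.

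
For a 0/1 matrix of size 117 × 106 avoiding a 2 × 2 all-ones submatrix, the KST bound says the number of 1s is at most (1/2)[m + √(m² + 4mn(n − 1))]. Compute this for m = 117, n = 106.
z(117, 106; 2, 2) ≤ (1/2)[117 + √(117² + 4·117·106·105)] = (1/2)[117 + √5222529] = 1201.1427

Kővári–Sós–Turán: let r_1, ..., r_117 be the row sums and z = Σ r_i the total number of 1s. Each pair of columns can share at most one row with both entries 1 (else a 2×2 all-ones block appears), so Σ_i C(r_i, 2) ≤ C(106, 2) = 5565. By convexity Σ_i C(r_i, 2) ≥ 117·C(z/117, 2) = z(z − 117)/(2·117), giving z² − 117z − 117·106·105 ≤ 0 and hence z ≤ (1/2)[117 + √(13689 + 4·1302210)] = (1/2)[117 + √5222529] ≈ (1/2)(117 + 2285.2853) = 1201.1427.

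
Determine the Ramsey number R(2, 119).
R(2, 119) = 119

R(2, k) = k for all k ≥ 2: in a 2-colouring of K_k, either some edge is red (a red K_2) or all edges are blue (a blue K_k). And K_{118} coloured all-blue has no blue K_119, so R(2, 119) > 118. Hence R(2, 119) = 119.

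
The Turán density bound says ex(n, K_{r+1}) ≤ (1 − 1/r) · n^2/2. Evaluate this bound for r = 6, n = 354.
Turán density bound = (5/6) · 354^2/2 = 52215

Turán's theorem: ex(n, K_{r+1}) is achieved by the complete r-partite Turán graph T(n, r) with parts as balanced as possible, and is at most (1 − 1/r) · n^2/2. For r = 6, n = 354: the density bound is (5/6) · 125316/2 = 52215. Since 6 ∣ 354, the Turán graph T(354, 6) has parts of equal size 59, and its edge count e(T(354, 6)) = 52215 attains the density bound exactly.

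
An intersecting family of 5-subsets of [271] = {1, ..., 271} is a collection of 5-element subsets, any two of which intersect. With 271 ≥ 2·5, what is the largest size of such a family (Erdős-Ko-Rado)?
max |F| = C(270, 4) = 216546345

The Erdős-Ko-Rado theorem states: for n ≥ 2k, an intersecting family of k-subsets of an n-element set has size at most C(n − 1, k − 1), with equality for 'star' families {A ⊆ [n] : |A| = k, i ∈ A} (fix an element i). For n = 271, k = 5: C(270, 4) = 216546345.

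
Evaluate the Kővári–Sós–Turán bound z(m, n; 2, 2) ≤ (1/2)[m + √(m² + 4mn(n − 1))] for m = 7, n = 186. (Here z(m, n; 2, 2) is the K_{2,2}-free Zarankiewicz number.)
z(7, 186; 2, 2) ≤ (1/2)[7 + √(7² + 4·7·186·185)] = (1/2)[7 + √963529] = 494.2976

Kővári–Sós–Turán: let r_1, ..., r_7 be the row sums and z = Σ r_i the total number of 1s. Each pair of columns can share at most one row with both entries 1 (else a 2×2 all-ones block appears), so Σ_i C(r_i, 2) ≤ C(186, 2) = 17205. By convexity Σ_i C(r_i, 2) ≥ 7·C(z/7, 2) = z(z − 7)/(2·7), giving z² − 7z − 7·186·185 ≤ 0 and hence z ≤ (1/2)[7 + √(49 + 4·240870)] = (1/2)[7 + √963529] ≈ (1/2)(7 + 981.5951) = 494.2976.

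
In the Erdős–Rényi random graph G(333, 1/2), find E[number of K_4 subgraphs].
E[# K_4] = C(333, 4) · (1/2)^C(4, 2) = 503167995 / 2^6 = 7861999.921875

For each 4-subset S of vertices (there are C(333, 4) = 503167995 such S), let X_S = 1 if S induces a K_4 (all C(4, 2) = 6 edges present). Then P(X_S = 1) = (1/2)^6 = 1/64. By linearity of expectation, E[# K_4] = C(333, 4) · (1/2)^6 = 503167995 / 64 = 7861999.921875.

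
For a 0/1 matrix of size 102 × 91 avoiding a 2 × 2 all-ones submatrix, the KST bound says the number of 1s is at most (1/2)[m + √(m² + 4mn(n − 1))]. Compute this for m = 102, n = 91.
z(102, 91; 2, 2) ≤ (1/2)[102 + √(102² + 4·102·91·90)] = (1/2)[102 + √3351924] = 966.413

Kővári–Sós–Turán: let r_1, ..., r_102 be the row sums and z = Σ r_i the total number of 1s. Each pair of columns can share at most one row with both entries 1 (else a 2×2 all-ones block appears), so Σ_i C(r_i, 2) ≤ C(91, 2) = 4095. By convexity Σ_i C(r_i, 2) ≥ 102·C(z/102, 2) = z(z − 102)/(2·102), giving z² − 102z − 102·91·90 ≤ 0 and hence z ≤ (1/2)[102 + √(10404 + 4·835380)] = (1/2)[102 + √3351924] ≈ (1/2)(102 + 1830.826) = 966.413.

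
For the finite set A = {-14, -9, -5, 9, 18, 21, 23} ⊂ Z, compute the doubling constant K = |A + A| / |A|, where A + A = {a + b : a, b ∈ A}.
K = |A + A| / |A| = 25/7

Enumerate A + A = {a + b : a, b ∈ A}. With |A| = 7, there are |A|^2 = 49 ordered sum pairs; collecting distinct values, A + A = {-28, -23, -19, -18, -14, -10, -5, 0, 4, 7, 9, 12, 13, 14, 16, 18, 27, 30, 32, 36, 39, 41, 42, 44, 46}, so |A + A| = 25. Thus K = 25/7. For comparison, the minimum possible |A + A| over all 7-element sets is 2·7 − 1 = 13 (so min K = 13/7), attained only by arithmetic progressions.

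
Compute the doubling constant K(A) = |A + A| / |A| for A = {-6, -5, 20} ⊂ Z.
K = |A + A| / |A| = 6/3 = 2

Enumerate A + A = {a + b : a, b ∈ A}. With |A| = 3, there are |A|^2 = 9 ordered sum pairs; collecting distinct values, A + A = {-12, -11, -10, 14, 15, 40}, so |A + A| = 6. Thus K = 6/3 = 2. For comparison, the minimum possible |A + A| over all 3-element sets is 2·3 − 1 = 5 (so min K = 5/3), attained only by arithmetic progressions.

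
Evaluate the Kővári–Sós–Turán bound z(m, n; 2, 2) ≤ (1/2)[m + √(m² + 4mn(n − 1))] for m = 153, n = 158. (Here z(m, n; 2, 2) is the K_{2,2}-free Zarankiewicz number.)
z(153, 158; 2, 2) ≤ (1/2)[153 + √(153² + 4·153·158·157)] = (1/2)[153 + √15204681] = 2026.159

Kővári–Sós–Turán: let r_1, ..., r_153 be the row sums and z = Σ r_i the total number of 1s. Each pair of columns can share at most one row with both entries 1 (else a 2×2 all-ones block appears), so Σ_i C(r_i, 2) ≤ C(158, 2) = 12403. By convexity Σ_i C(r_i, 2) ≥ 153·C(z/153, 2) = z(z − 153)/(2·153), giving z² − 153z − 153·158·157 ≤ 0 and hence z ≤ (1/2)[153 + √(23409 + 4·3795318)] = (1/2)[153 + √15204681] ≈ (1/2)(153 + 3899.318) = 2026.159.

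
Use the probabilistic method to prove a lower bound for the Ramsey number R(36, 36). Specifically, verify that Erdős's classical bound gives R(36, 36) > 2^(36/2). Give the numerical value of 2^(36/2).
2^(36/2) = 262144; so R(36, 36) > 262144

Colour each edge of K_n uniformly at random with red/blue. The expected number of monochromatic K_36 is C(n, 36) · 2 · 2^(−C(36,2)). If C(n, 36) · 2^(1 − C(36,2)) < 1, then with positive probability no monochromatic K_36 exists, so R(36, 36) > n. The standard estimate C(n, 36) ≤ n^36/36! shows this inequality holds whenever n ≤ 2^(36/2) (since 36! · 2^(C(36,2) − 1) > 2^(36^2/2) ≥ n^36). Hence R(36, 36) > 2^(36/2) = 262144.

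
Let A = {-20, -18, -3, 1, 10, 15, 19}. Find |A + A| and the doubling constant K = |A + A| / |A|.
K = |A + A| / |A| = 26/7

Enumerate A + A = {a + b : a, b ∈ A}. With |A| = 7, there are |A|^2 = 49 ordered sum pairs; collecting distinct values, A + A = {-40, -38, -36, -23, -21, -19, -17, -10, -8, -6, -5, -3, -2, -1, 1, 2, 7, 11, 12, 16, 20, 25, 29, 30, 34, 38}, so |A + A| = 26. Thus K = 26/7. For comparison, the minimum possible |A + A| over all 7-element sets is 2·7 − 1 = 13 (so min K = 13/7), attained only by arithmetic progressions.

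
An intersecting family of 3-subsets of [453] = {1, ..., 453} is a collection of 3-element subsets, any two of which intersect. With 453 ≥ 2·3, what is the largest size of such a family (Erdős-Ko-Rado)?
max |F| = C(452, 2) = 101926

Erdős-Ko-Rado (1961): when n ≥ 2k, max |F| = C(n−1, k−1). The bound is attained by the star {A : i ∈ A} for any fixed i ∈ [n]. Here C(453−1, 3−1) = C(452, 2) = 101926.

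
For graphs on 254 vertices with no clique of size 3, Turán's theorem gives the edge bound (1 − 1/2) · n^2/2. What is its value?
Turán density bound = (1/2) · 254^2/2 = 16129

Turán's theorem: ex(n, K_{r+1}) is achieved by the complete r-partite Turán graph T(n, r) with parts as balanced as possible, and is at most (1 − 1/r) · n^2/2. For r = 2, n = 254: the density bound is (1/2) · 64516/2 = 16129. Since 2 ∣ 254, the Turán graph T(254, 2) has parts of equal size 127, and its edge count e(T(254, 2)) = 16129 attains the density bound exactly.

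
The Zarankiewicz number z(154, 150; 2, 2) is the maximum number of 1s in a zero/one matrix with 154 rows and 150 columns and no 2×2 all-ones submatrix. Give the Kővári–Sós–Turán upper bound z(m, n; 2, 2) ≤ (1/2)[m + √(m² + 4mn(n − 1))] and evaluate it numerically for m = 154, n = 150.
z(154, 150; 2, 2) ≤ (1/2)[154 + √(154² + 4·154·150·149)] = (1/2)[154 + √13791316] = 1933.8331

Kővári–Sós–Turán: let r_1, ..., r_154 be the row sums and z = Σ r_i the total number of 1s. Each pair of columns can share at most one row with both entries 1 (else a 2×2 all-ones block appears), so Σ_i C(r_i, 2) ≤ C(150, 2) = 11175. By convexity Σ_i C(r_i, 2) ≥ 154·C(z/154, 2) = z(z − 154)/(2·154), giving z² − 154z − 154·150·149 ≤ 0 and hence z ≤ (1/2)[154 + √(23716 + 4·3441900)] = (1/2)[154 + √13791316] ≈ (1/2)(154 + 3713.6661) = 1933.8331.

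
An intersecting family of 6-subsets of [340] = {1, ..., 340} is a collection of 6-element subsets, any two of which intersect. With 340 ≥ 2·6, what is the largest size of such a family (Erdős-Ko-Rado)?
max |F| = C(339, 5) = 36220057692

The Erdős-Ko-Rado theorem states: for n ≥ 2k, an intersecting family of k-subsets of an n-element set has size at most C(n − 1, k − 1), with equality for 'star' families {A ⊆ [n] : |A| = k, i ∈ A} (fix an element i). For n = 340, k = 6: C(339, 5) = 36220057692.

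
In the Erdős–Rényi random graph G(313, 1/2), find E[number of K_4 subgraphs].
E[# K_4] = C(313, 4) · (1/2)^C(4, 2) = 392292290 / 2^6 = 196146145/32 = 6129567.03125

For each 4-subset S of vertices (there are C(313, 4) = 392292290 such S), let X_S = 1 if S induces a K_4 (all C(4, 2) = 6 edges present). Then P(X_S = 1) = (1/2)^6 = 1/64. By linearity of expectation, E[# K_4] = C(313, 4) · (1/2)^6 = 392292290 / 64 = 196146145/32 = 6129567.03125.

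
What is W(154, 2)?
W(154, 2) = 154 + 1 = 155

A 2-term AP is any pair of integers, so a monochromatic 2-AP exists iff some colour is used at least twice. With 154 colours, the colouring i ↦ i on {1, ..., 154} uses each colour once, avoiding any monochromatic pair, so W(154, 2) > 154. For {1, ..., 155}, pigeonhole forces two integers of the same colour, which form a monochromatic 2-AP. Hence W(154, 2) = 155.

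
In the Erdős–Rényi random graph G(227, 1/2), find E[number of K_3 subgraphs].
E[# K_3] = C(227, 3) · (1/2)^C(3, 2) = 1923825 / 2^3 = 240478.125

For each 3-subset S of vertices (there are C(227, 3) = 1923825 such S), let X_S = 1 if S induces a K_3 (all C(3, 2) = 3 edges present). Then P(X_S = 1) = (1/2)^3 = 1/8. By linearity of expectation, E[# K_3] = C(227, 3) · (1/2)^3 = 1923825 / 8 = 240478.125.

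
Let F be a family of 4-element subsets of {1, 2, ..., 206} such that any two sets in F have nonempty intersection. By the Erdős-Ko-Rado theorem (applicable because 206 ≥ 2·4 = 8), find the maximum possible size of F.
max |F| = C(205, 3) = 1414910

Erdős-Ko-Rado (1961): when n ≥ 2k, max |F| = C(n−1, k−1). The bound is attained by the star {A : i ∈ A} for any fixed i ∈ [n]. Here C(206−1, 4−1) = C(205, 3) = 1414910.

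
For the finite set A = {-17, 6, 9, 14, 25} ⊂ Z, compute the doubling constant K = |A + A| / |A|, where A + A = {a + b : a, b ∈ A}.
K = |A + A| / |A| = 15/5 = 3

Enumerate A + A = {a + b : a, b ∈ A}. With |A| = 5, there are |A|^2 = 25 ordered sum pairs; collecting distinct values, A + A = {-34, -11, -8, -3, 8, 12, 15, 18, 20, 23, 28, 31, 34, 39, 50}, so |A + A| = 15. Thus K = 15/5 = 3. For comparison, the minimum possible |A + A| over all 5-element sets is 2·5 − 1 = 9 (so min K = 9/5), attained only by arithmetic progressions.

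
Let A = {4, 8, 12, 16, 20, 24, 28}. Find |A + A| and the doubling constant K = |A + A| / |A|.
K = |A + A| / |A| = 13/7

Enumerate A + A = {a + b : a, b ∈ A}. With |A| = 7, there are |A|^2 = 49 ordered sum pairs; collecting distinct values, A + A = {8, 12, 16, 20, 24, 28, 32, 36, 40, 44, 48, 52, 56}, so |A + A| = 13. Thus K = 13/7. Here |A + A| = 2|A| − 1 = 13, the minimum possible — so K = 13/7 is minimal, which holds iff A is an arithmetic progression.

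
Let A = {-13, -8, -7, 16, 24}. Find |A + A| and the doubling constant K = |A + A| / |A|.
K = |A + A| / |A| = 15/5 = 3

Enumerate A + A = {a + b : a, b ∈ A}. With |A| = 5, there are |A|^2 = 25 ordered sum pairs; collecting distinct values, A + A = {-26, -21, -20, -16, -15, -14, 3, 8, 9, 11, 16, 17, 32, 40, 48}, so |A + A| = 15. Thus K = 15/5 = 3. For comparison, the minimum possible |A + A| over all 5-element sets is 2·5 − 1 = 9 (so min K = 9/5), attained only by arithmetic progressions.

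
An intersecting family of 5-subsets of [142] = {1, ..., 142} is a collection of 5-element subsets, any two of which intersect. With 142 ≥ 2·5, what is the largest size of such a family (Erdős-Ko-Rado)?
max |F| = C(141, 4) = 15777195

The Erdős-Ko-Rado theorem states: for n ≥ 2k, an intersecting family of k-subsets of an n-element set has size at most C(n − 1, k − 1), with equality for 'star' families {A ⊆ [n] : |A| = k, i ∈ A} (fix an element i). For n = 142, k = 5: C(141, 4) = 15777195.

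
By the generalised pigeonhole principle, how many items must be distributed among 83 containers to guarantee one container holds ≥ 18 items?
n = (18 − 1)·83 + 1 = 1412

By the generalised pigeonhole principle, to guarantee some box contains ≥ r objects we need more than (r − 1) · k objects total. Threshold: n = (r − 1) · k + 1. With r = 18 and k = 83: n = 17 · 83 + 1 = 1411 + 1 = 1412. For n = 1411 = 17 · 83, we can put exactly 17 objects in every box, avoiding 18 in any single one — so 1412 is tight.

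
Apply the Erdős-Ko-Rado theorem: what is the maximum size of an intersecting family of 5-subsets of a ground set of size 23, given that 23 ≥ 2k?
max |F| = C(22, 4) = 7315

The Erdős-Ko-Rado theorem states: for n ≥ 2k, an intersecting family of k-subsets of an n-element set has size at most C(n − 1, k − 1), with equality for 'star' families {A ⊆ [n] : |A| = k, i ∈ A} (fix an element i). For n = 23, k = 5: C(22, 4) = 7315.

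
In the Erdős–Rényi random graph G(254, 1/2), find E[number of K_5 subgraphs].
E[# K_5] = C(254, 5) · (1/2)^C(5, 2) = 8468125050 / 2^10 = 4234062525/512 ≈ 8269653.369141

For each 5-subset S of vertices (there are C(254, 5) = 8468125050 such S), let X_S = 1 if S induces a K_5 (all C(5, 2) = 10 edges present). Then P(X_S = 1) = (1/2)^10 = 1/1024. By linearity of expectation, E[# K_5] = C(254, 5) · (1/2)^10 = 8468125050 / 1024 = 4234062525/512 ≈ 8269653.369141.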